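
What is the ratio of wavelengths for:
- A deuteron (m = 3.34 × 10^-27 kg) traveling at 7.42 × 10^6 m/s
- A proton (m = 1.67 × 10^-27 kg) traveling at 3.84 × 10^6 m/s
λ₁/λ₂ = 0.259

Using λ = h/(mv):

λ₁ = h/(m₁v₁) = 2.67 × 10^-14 m
λ₂ = h/(m₂v₂) = 1.03 × 10^-13 m

Ratio λ₁/λ₂ = (m₂v₂)/(m₁v₁)
         = (1.67 × 10^-27 kg × 3.84 × 10^6 m/s) / (3.34 × 10^-27 kg × 7.42 × 10^6 m/s)
         = 0.259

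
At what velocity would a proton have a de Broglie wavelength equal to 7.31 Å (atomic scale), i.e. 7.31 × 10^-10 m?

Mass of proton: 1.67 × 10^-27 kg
5.43 × 10^2 m/s

From λ = h/(mv), solve for v:

v = h/(mλ)
v = (6.626 × 10^-34 J·s) / (1.67 × 10^-27 kg × 7.31 × 10^-10 m)
v = 5.43 × 10^2 m/s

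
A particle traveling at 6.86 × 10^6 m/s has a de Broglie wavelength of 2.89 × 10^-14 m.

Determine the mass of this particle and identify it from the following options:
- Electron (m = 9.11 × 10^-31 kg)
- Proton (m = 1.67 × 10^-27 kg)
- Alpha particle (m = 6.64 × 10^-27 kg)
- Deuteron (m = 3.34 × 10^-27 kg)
The particle is a deuteron.

From λ = h/(mv), solve for mass:

m = h/(λv)
m = (6.626 × 10^-34 J·s) / (2.89 × 10^-14 m × 6.86 × 10^6 m/s)
m = 3.34 × 10^-27 kg

Comparing with the listed masses, this is closest to a deuteron.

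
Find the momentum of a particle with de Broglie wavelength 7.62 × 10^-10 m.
8.70 × 10^-25 kg·m/s

From the de Broglie relation λ = h/p, we solve for p:

p = h/λ
p = (6.626 × 10^-34 J·s) / (7.62 × 10^-10 m)
p = 8.70 × 10^-25 kg·m/s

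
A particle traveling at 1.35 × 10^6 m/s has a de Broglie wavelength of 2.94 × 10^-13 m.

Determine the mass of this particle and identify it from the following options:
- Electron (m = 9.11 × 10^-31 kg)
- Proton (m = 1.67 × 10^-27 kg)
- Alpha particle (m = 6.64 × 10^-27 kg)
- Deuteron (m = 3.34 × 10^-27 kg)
The particle is a proton.

From λ = h/(mv), solve for mass:

m = h/(λv)
m = (6.626 × 10^-34 J·s) / (2.94 × 10^-13 m × 1.35 × 10^6 m/s)
m = 1.67 × 10^-27 kg

Comparing with the listed masses, this is closest to a proton.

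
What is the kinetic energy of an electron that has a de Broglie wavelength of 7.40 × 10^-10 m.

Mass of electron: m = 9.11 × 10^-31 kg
4.40 × 10^-19 J (or 2.75 eV)

From λ = h/√(2mKE), we solve for KE:

λ² = h²/(2mKE)
KE = h²/(2mλ²)
KE = (6.626 × 10^-34 J·s)² / (2 × 9.11 × 10^-31 kg × (7.40 × 10^-10 m)²)
KE = 4.40 × 10^-19 J
KE = 2.75 eV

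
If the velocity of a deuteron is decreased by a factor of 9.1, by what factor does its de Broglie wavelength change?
The wavelength increases by a factor of 9.1.

From λ = h/(mv), the wavelength is inversely proportional to velocity:

λ ∝ 1/v

If v → v/9.1, then λ → 9.1λ

When velocity is decreased by a factor of 9.1, the wavelength increases by a factor of 9.1.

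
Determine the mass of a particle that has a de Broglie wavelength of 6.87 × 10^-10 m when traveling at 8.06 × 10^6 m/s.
1.20 × 10^-31 kg

From the de Broglie relation λ = h/(mv), we solve for m:

m = h/(λv)
m = (6.626 × 10^-34 J·s) / (6.87 × 10^-10 m × 8.06 × 10^6 m/s)
m = 1.20 × 10^-31 kg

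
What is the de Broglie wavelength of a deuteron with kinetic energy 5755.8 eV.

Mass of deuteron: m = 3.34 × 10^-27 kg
2.67 × 10^-13 m

Using λ = h/√(2mKE):

First convert KE to Joules: KE = 5755.8 eV = 9.222 × 10^-16 J

λ = h/√(2mKE)
λ = (6.626 × 10^-34 J·s) / √(2 × 3.34 × 10^-27 kg × 9.222 × 10^-16 J)
λ = 2.67 × 10^-13 m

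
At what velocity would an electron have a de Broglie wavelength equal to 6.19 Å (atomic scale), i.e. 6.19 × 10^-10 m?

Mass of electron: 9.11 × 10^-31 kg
1.18 × 10^6 m/s

From λ = h/(mv), solve for v:

v = h/(mλ)
v = (6.626 × 10^-34 J·s) / (9.11 × 10^-31 kg × 6.19 × 10^-10 m)
v = 1.18 × 10^6 m/s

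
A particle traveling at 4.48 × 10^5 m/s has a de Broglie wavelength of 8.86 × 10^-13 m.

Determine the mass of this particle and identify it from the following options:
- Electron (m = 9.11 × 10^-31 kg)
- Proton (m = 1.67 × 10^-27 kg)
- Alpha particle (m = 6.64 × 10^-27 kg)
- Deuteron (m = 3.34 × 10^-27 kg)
The particle is a proton.

From λ = h/(mv), solve for mass:

m = h/(λv)
m = (6.626 × 10^-34 J·s) / (8.86 × 10^-13 m × 4.48 × 10^5 m/s)
m = 1.67 × 10^-27 kg

Comparing with the listed masses, this is closest to a proton.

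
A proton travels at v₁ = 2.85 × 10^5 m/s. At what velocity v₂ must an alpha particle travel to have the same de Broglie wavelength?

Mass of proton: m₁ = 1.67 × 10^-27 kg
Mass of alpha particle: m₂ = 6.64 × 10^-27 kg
v₂ = 7.17 × 10^4 m/s

For equal de Broglie wavelengths: λ₁ = λ₂

h/(m₁v₁) = h/(m₂v₂)
m₁v₁ = m₂v₂
v₂ = v₁ · (m₁/m₂)

v₂ = 2.85 × 10^5 m/s × (1.67 × 10^-27 kg / 6.64 × 10^-27 kg)
v₂ = 7.17 × 10^4 m/s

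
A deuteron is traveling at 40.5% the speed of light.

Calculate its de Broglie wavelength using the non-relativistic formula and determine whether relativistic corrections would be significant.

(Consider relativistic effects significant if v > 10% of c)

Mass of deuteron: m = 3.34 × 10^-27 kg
Yes, relativistic corrections are needed.

Using the non-relativistic de Broglie formula λ = h/(mv):

v = 40.5% × c = 1.214 × 10^8 m/s

λ = h/(mv)
λ = (6.626 × 10^-34 J·s) / (3.34 × 10^-27 kg × 1.214 × 10^8 m/s)
λ = 1.63 × 10^-15 m

Since v = 40.5% of c > 10% of c, relativistic corrections ARE significant and the actual wavelength would differ from this non-relativistic estimate.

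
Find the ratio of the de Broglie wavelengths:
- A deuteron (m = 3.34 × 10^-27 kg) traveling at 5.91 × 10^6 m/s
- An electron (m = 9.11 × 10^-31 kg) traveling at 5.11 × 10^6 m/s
λ₁/λ₂ = 2.36 × 10^-4

Using λ = h/(mv):

λ₁ = h/(m₁v₁) = 3.36 × 10^-14 m
λ₂ = h/(m₂v₂) = 1.42 × 10^-10 m

Ratio λ₁/λ₂ = (m₂v₂)/(m₁v₁)
         = (9.11 × 10^-31 kg × 5.11 × 10^6 m/s) / (3.34 × 10^-27 kg × 5.91 × 10^6 m/s)
         = 2.36 × 10^-4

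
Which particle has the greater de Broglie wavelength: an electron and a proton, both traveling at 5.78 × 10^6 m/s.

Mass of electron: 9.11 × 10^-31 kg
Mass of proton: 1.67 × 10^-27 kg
The electron has the longer wavelength.

Using λ = h/(mv), since both particles have the same velocity, the wavelength depends only on mass.

For electron: λ₁ = h/(m₁v) = 1.26 × 10^-10 m
For proton: λ₂ = h/(m₂v) = 6.86 × 10^-14 m

Since λ ∝ 1/m at constant velocity, the lighter particle has the longer wavelength.

The electron has the longer de Broglie wavelength.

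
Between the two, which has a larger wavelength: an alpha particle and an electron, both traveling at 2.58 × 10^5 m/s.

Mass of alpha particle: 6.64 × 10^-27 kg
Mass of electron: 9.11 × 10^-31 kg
The electron has the longer wavelength.

Using λ = h/(mv), since both particles have the same velocity, the wavelength depends only on mass.

For alpha particle: λ₁ = h/(m₁v) = 3.87 × 10^-13 m
For electron: λ₂ = h/(m₂v) = 2.82 × 10^-9 m

Since λ ∝ 1/m at constant velocity, the lighter particle has the longer wavelength.

The electron has the longer de Broglie wavelength.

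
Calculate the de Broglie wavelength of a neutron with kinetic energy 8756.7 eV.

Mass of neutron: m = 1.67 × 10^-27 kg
3.06 × 10^-13 m

Using λ = h/√(2mKE):

First convert KE to Joules: KE = 8756.7 eV = 1.403 × 10^-15 J

λ = h/√(2mKE)
λ = (6.626 × 10^-34 J·s) / √(2 × 1.67 × 10^-27 kg × 1.403 × 10^-15 J)
λ = 3.06 × 10^-13 m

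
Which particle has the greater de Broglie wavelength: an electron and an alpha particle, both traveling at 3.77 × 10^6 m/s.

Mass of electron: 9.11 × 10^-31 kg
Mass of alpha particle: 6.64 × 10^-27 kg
The electron has the longer wavelength.

Using λ = h/(mv), since both particles have the same velocity, the wavelength depends only on mass.

For electron: λ₁ = h/(m₁v) = 1.93 × 10^-10 m
For alpha particle: λ₂ = h/(m₂v) = 2.65 × 10^-14 m

Since λ ∝ 1/m at constant velocity, the lighter particle has the longer wavelength.

The electron has the longer de Broglie wavelength.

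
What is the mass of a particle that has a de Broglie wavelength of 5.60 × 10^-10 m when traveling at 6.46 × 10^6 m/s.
1.83 × 10^-31 kg

From the de Broglie relation λ = h/(mv), we solve for m:

m = h/(λv)
m = (6.626 × 10^-34 J·s) / (5.60 × 10^-10 m × 6.46 × 10^6 m/s)
m = 1.83 × 10^-31 kg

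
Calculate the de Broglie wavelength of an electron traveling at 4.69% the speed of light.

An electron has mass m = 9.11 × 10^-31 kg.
5.17 × 10^-11 m

Using the de Broglie relation λ = h/(mv):

v = 4.69% × c = 1.406 × 10^7 m/s

λ = h/(mv)
λ = (6.626 × 10^-34 J·s) / (9.11 × 10^-31 kg × 1.406 × 10^7 m/s)
λ = 5.17 × 10^-11 m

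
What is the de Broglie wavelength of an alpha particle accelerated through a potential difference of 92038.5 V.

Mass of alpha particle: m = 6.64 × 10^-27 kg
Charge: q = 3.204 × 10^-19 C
3.35 × 10^-14 m

When a particle is accelerated through voltage V, it gains kinetic energy KE = qV.

The de Broglie wavelength is then λ = h/√(2mqV):

λ = h/√(2mqV)
λ = (6.626 × 10^-34 J·s) / √(2 × 6.64 × 10^-27 kg × 3.204 × 10^-19 C × 92038.5 V)
λ = 3.35 × 10^-14 m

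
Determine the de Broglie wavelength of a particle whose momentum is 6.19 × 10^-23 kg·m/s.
1.07 × 10^-11 m

Using the de Broglie relation λ = h/p:

λ = h/p
λ = (6.626 × 10^-34 J·s) / (6.19 × 10^-23 kg·m/s)
λ = 1.07 × 10^-11 m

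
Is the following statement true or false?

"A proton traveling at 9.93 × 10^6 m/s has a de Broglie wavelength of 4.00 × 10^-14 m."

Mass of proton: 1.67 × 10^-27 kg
True

The claim is correct.

Using λ = h/(mv):
λ = (6.626 × 10^-34 J·s) / (1.67 × 10^-27 kg × 9.93 × 10^6 m/s)
λ = 4.00 × 10^-14 m

This matches the claimed value.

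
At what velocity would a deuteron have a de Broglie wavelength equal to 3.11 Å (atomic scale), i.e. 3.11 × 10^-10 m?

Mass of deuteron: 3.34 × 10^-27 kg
6.38 × 10^2 m/s

From λ = h/(mv), solve for v:

v = h/(mλ)
v = (6.626 × 10^-34 J·s) / (3.34 × 10^-27 kg × 3.11 × 10^-10 m)
v = 6.38 × 10^2 m/s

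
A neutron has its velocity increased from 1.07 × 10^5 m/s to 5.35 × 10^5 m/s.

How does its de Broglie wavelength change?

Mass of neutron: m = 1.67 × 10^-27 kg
The wavelength decreases by a factor of 5.

Using λ = h/(mv):

Initial wavelength: λ₁ = h/(mv₁) = 3.71 × 10^-12 m
Final wavelength: λ₂ = h/(mv₂) = 7.42 × 10^-13 m

Since λ ∝ 1/v, when velocity increases by a factor of 5, the wavelength decreases by a factor of 5.

λ₂/λ₁ = v₁/v₂ = 1/5

The wavelength decreases by a factor of 5.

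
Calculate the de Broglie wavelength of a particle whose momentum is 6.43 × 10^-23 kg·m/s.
1.03 × 10^-11 m

Using the de Broglie relation λ = h/p:

λ = h/p
λ = (6.626 × 10^-34 J·s) / (6.43 × 10^-23 kg·m/s)
λ = 1.03 × 10^-11 m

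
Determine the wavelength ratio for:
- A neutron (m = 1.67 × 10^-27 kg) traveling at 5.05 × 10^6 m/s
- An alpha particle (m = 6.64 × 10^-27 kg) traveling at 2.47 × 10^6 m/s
λ₁/λ₂ = 1.94

Using λ = h/(mv):

λ₁ = h/(m₁v₁) = 7.86 × 10^-14 m
λ₂ = h/(m₂v₂) = 4.04 × 10^-14 m

Ratio λ₁/λ₂ = (m₂v₂)/(m₁v₁)
         = (6.64 × 10^-27 kg × 2.47 × 10^6 m/s) / (1.67 × 10^-27 kg × 5.05 × 10^6 m/s)
         = 1.94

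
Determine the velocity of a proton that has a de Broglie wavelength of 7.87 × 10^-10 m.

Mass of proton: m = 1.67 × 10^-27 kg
5.04 × 10^2 m/s

From the de Broglie relation λ = h/(mv), we solve for v:

v = h/(mλ)
v = (6.626 × 10^-34 J·s) / (1.67 × 10^-27 kg × 7.87 × 10^-10 m)
v = 5.04 × 10^2 m/s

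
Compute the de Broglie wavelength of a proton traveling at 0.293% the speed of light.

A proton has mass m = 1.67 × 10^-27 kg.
4.52 × 10^-13 m

Using the de Broglie relation λ = h/(mv):

v = 0.293% × c = 8.784 × 10^5 m/s

λ = h/(mv)
λ = (6.626 × 10^-34 J·s) / (1.67 × 10^-27 kg × 8.784 × 10^5 m/s)
λ = 4.52 × 10^-13 m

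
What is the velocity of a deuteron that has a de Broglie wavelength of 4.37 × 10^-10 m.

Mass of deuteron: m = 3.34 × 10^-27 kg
4.54 × 10^2 m/s

From the de Broglie relation λ = h/(mv), we solve for v:

v = h/(mλ)
v = (6.626 × 10^-34 J·s) / (3.34 × 10^-27 kg × 4.37 × 10^-10 m)
v = 4.54 × 10^2 m/s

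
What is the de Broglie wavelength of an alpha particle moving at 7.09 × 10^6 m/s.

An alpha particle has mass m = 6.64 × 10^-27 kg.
1.41 × 10^-14 m

Using the de Broglie relation λ = h/(mv):

λ = h/(mv)
λ = (6.626 × 10^-34 J·s) / (6.64 × 10^-27 kg × 7.09 × 10^6 m/s)
λ = 1.41 × 10^-14 m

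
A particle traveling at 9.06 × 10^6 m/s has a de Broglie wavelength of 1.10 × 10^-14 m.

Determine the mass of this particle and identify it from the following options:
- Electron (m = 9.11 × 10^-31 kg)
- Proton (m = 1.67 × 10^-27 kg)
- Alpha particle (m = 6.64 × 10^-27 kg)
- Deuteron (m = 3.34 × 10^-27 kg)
The particle is an alpha particle.

From λ = h/(mv), solve for mass:

m = h/(λv)
m = (6.626 × 10^-34 J·s) / (1.10 × 10^-14 m × 9.06 × 10^6 m/s)
m = 6.65 × 10^-27 kg

Comparing with the listed masses, this is closest to an alpha particle.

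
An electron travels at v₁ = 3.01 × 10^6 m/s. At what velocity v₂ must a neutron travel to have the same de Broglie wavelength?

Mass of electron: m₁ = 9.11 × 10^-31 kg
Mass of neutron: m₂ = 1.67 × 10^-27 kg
v₂ = 1.64 × 10^3 m/s

For equal de Broglie wavelengths: λ₁ = λ₂

h/(m₁v₁) = h/(m₂v₂)
m₁v₁ = m₂v₂
v₂ = v₁ · (m₁/m₂)

v₂ = 3.01 × 10^6 m/s × (9.11 × 10^-31 kg / 1.67 × 10^-27 kg)
v₂ = 1.64 × 10^3 m/s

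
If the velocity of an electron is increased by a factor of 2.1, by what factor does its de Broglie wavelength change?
The wavelength decreases by a factor of 2.1.

From λ = h/(mv), the wavelength is inversely proportional to velocity:

λ ∝ 1/v

If v → 2.1v, then λ → λ/2.1

When velocity is increased by a factor of 2.1, the wavelength decreases by a factor of 2.1.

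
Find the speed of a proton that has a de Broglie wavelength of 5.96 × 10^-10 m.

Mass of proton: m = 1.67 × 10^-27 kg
6.66 × 10^2 m/s

From the de Broglie relation λ = h/(mv), we solve for v:

v = h/(mλ)
v = (6.626 × 10^-34 J·s) / (1.67 × 10^-27 kg × 5.96 × 10^-10 m)
v = 6.66 × 10^2 m/s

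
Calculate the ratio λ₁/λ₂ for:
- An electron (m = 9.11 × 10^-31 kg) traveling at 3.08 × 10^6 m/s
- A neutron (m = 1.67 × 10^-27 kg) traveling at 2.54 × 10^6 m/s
λ₁/λ₂ = 1.51 × 10^3

Using λ = h/(mv):

λ₁ = h/(m₁v₁) = 2.36 × 10^-10 m
λ₂ = h/(m₂v₂) = 1.56 × 10^-13 m

Ratio λ₁/λ₂ = (m₂v₂)/(m₁v₁)
         = (1.67 × 10^-27 kg × 2.54 × 10^6 m/s) / (9.11 × 10^-31 kg × 3.08 × 10^6 m/s)
         = 1.51 × 10^3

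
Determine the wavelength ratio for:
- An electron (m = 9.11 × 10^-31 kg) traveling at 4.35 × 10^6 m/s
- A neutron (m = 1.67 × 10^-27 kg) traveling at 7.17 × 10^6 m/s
λ₁/λ₂ = 3.02 × 10^3

Using λ = h/(mv):

λ₁ = h/(m₁v₁) = 1.67 × 10^-10 m
λ₂ = h/(m₂v₂) = 5.53 × 10^-14 m

Ratio λ₁/λ₂ = (m₂v₂)/(m₁v₁)
         = (1.67 × 10^-27 kg × 7.17 × 10^6 m/s) / (9.11 × 10^-31 kg × 4.35 × 10^6 m/s)
         = 3.02 × 10^3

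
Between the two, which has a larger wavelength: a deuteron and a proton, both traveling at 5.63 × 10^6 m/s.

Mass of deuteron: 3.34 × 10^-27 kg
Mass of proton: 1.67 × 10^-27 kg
The proton has the longer wavelength.

Using λ = h/(mv), since both particles have the same velocity, the wavelength depends only on mass.

For deuteron: λ₁ = h/(m₁v) = 3.52 × 10^-14 m
For proton: λ₂ = h/(m₂v) = 7.05 × 10^-14 m

Since λ ∝ 1/m at constant velocity, the lighter particle has the longer wavelength.

The proton has the longer de Broglie wavelength.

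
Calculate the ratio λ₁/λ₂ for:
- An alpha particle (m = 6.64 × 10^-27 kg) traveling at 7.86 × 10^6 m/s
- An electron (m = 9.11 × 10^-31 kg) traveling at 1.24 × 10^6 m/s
λ₁/λ₂ = 2.16 × 10^-5

Using λ = h/(mv):

λ₁ = h/(m₁v₁) = 1.27 × 10^-14 m
λ₂ = h/(m₂v₂) = 5.87 × 10^-10 m

Ratio λ₁/λ₂ = (m₂v₂)/(m₁v₁)
         = (9.11 × 10^-31 kg × 1.24 × 10^6 m/s) / (6.64 × 10^-27 kg × 7.86 × 10^6 m/s)
         = 2.16 × 10^-5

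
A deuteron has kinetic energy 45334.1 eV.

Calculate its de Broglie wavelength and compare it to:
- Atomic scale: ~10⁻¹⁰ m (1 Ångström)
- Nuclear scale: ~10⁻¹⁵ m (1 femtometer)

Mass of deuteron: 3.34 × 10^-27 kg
λ = 9.51 × 10^-14 m, which is between nuclear and atomic scales.

Using λ = h/√(2mKE):

KE = 45334.1 eV = 7.263 × 10^-15 J

λ = h/√(2mKE)
λ = (6.626 × 10^-34 J·s) / √(2 × 3.34 × 10^-27 kg × 7.263 × 10^-15 J)
λ = 9.51 × 10^-14 m

Comparison:
- Atomic scale (10⁻¹⁰ m): λ is 0.00095× this size
- Nuclear scale (10⁻¹⁵ m): λ is 95× this size

The wavelength is between nuclear and atomic scales.

This wavelength is appropriate for probing atomic structure but too large for nuclear physics experiments.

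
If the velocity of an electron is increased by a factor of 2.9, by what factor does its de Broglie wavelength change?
The wavelength decreases by a factor of 2.9.

From λ = h/(mv), the wavelength is inversely proportional to velocity:

λ ∝ 1/v

If v → 2.9v, then λ → λ/2.9

When velocity is increased by a factor of 2.9, the wavelength decreases by a factor of 2.9.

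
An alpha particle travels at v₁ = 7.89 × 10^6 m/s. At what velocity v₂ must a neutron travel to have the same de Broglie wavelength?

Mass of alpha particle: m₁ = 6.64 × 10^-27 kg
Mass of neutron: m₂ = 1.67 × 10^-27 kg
v₂ = 3.14 × 10^7 m/s

For equal de Broglie wavelengths: λ₁ = λ₂

h/(m₁v₁) = h/(m₂v₂)
m₁v₁ = m₂v₂
v₂ = v₁ · (m₁/m₂)

v₂ = 7.89 × 10^6 m/s × (6.64 × 10^-27 kg / 1.67 × 10^-27 kg)
v₂ = 3.14 × 10^7 m/s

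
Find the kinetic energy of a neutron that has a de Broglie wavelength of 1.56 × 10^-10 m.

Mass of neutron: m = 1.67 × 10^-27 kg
5.40 × 10^-21 J (or 0.0337 eV)

From λ = h/√(2mKE), we solve for KE:

λ² = h²/(2mKE)
KE = h²/(2mλ²)
KE = (6.626 × 10^-34 J·s)² / (2 × 1.67 × 10^-27 kg × (1.56 × 10^-10 m)²)
KE = 5.40 × 10^-21 J
KE = 0.0337 eV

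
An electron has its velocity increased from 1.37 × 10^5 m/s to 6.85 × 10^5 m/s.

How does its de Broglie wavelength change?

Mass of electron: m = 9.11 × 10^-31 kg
The wavelength decreases by a factor of 5.

Using λ = h/(mv):

Initial wavelength: λ₁ = h/(mv₁) = 5.31 × 10^-9 m
Final wavelength: λ₂ = h/(mv₂) = 1.06 × 10^-9 m

Since λ ∝ 1/v, when velocity increases by a factor of 5, the wavelength decreases by a factor of 5.

λ₂/λ₁ = v₁/v₂ = 1/5

The wavelength decreases by a factor of 5.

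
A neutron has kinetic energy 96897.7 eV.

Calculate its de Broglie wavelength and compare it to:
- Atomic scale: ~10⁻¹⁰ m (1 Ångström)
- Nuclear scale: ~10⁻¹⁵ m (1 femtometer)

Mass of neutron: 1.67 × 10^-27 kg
λ = 9.20 × 10^-14 m, which is between nuclear and atomic scales.

Using λ = h/√(2mKE):

KE = 96897.7 eV = 1.552 × 10^-14 J

λ = h/√(2mKE)
λ = (6.626 × 10^-34 J·s) / √(2 × 1.67 × 10^-27 kg × 1.552 × 10^-14 J)
λ = 9.20 × 10^-14 m

Comparison:
- Atomic scale (10⁻¹⁰ m): λ is 0.00092× this size
- Nuclear scale (10⁻¹⁵ m): λ is 92× this size

The wavelength is between nuclear and atomic scales.

This wavelength is appropriate for probing atomic structure but too large for nuclear physics experiments.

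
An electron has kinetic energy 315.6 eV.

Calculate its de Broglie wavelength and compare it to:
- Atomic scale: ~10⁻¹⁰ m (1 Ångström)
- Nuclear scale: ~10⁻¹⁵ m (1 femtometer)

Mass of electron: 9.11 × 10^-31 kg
λ = 6.90 × 10^-11 m, which is between nuclear and atomic scales.

Using λ = h/√(2mKE):

KE = 315.6 eV = 5.056 × 10^-17 J

λ = h/√(2mKE)
λ = (6.626 × 10^-34 J·s) / √(2 × 9.11 × 10^-31 kg × 5.056 × 10^-17 J)
λ = 6.90 × 10^-11 m

Comparison:
- Atomic scale (10⁻¹⁰ m): λ is 0.69× this size
- Nuclear scale (10⁻¹⁵ m): λ is 6.9e+04× this size

The wavelength is between nuclear and atomic scales.

This wavelength is appropriate for probing atomic structure but too large for nuclear physics experiments.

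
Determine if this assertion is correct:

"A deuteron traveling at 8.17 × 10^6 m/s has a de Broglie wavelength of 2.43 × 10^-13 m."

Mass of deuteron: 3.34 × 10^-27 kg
False

The claim is incorrect.

Using λ = h/(mv):
λ = (6.626 × 10^-34 J·s) / (3.34 × 10^-27 kg × 8.17 × 10^6 m/s)
λ = 2.43 × 10^-14 m

The actual wavelength differs from the claimed 2.43 × 10^-13 m.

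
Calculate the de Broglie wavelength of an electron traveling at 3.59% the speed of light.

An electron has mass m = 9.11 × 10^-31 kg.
6.76 × 10^-11 m

Using the de Broglie relation λ = h/(mv):

v = 3.59% × c = 1.076 × 10^7 m/s

λ = h/(mv)
λ = (6.626 × 10^-34 J·s) / (9.11 × 10^-31 kg × 1.076 × 10^7 m/s)
λ = 6.76 × 10^-11 m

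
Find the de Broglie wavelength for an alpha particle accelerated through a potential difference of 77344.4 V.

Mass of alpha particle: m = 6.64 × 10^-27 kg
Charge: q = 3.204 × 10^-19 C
3.65 × 10^-14 m

When a particle is accelerated through voltage V, it gains kinetic energy KE = qV.

The de Broglie wavelength is then λ = h/√(2mqV):

λ = h/√(2mqV)
λ = (6.626 × 10^-34 J·s) / √(2 × 6.64 × 10^-27 kg × 3.204 × 10^-19 C × 77344.4 V)
λ = 3.65 × 10^-14 m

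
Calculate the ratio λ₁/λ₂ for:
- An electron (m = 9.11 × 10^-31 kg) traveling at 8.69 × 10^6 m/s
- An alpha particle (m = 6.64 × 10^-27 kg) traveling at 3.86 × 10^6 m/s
λ₁/λ₂ = 3.24 × 10^3

Using λ = h/(mv):

λ₁ = h/(m₁v₁) = 8.37 × 10^-11 m
λ₂ = h/(m₂v₂) = 2.59 × 10^-14 m

Ratio λ₁/λ₂ = (m₂v₂)/(m₁v₁)
         = (6.64 × 10^-27 kg × 3.86 × 10^6 m/s) / (9.11 × 10^-31 kg × 8.69 × 10^6 m/s)
         = 3.24 × 10^3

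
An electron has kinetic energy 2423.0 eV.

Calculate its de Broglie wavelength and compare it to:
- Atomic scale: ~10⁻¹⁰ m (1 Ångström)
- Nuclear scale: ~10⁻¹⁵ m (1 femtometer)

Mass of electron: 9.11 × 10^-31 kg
λ = 2.49 × 10^-11 m, which is between nuclear and atomic scales.

Using λ = h/√(2mKE):

KE = 2423.0 eV = 3.882 × 10^-16 J

λ = h/√(2mKE)
λ = (6.626 × 10^-34 J·s) / √(2 × 9.11 × 10^-31 kg × 3.882 × 10^-16 J)
λ = 2.49 × 10^-11 m

Comparison:
- Atomic scale (10⁻¹⁰ m): λ is 0.25× this size
- Nuclear scale (10⁻¹⁵ m): λ is 2.5e+04× this size

The wavelength is between nuclear and atomic scales.

This wavelength is appropriate for probing atomic structure but too large for nuclear physics experiments.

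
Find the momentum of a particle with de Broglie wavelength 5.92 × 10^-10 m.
1.12 × 10^-24 kg·m/s

From the de Broglie relation λ = h/p, we solve for p:

p = h/λ
p = (6.626 × 10^-34 J·s) / (5.92 × 10^-10 m)
p = 1.12 × 10^-24 kg·m/s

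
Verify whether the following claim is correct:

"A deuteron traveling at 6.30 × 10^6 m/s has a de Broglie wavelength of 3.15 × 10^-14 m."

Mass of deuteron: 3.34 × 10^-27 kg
True

The claim is correct.

Using λ = h/(mv):
λ = (6.626 × 10^-34 J·s) / (3.34 × 10^-27 kg × 6.30 × 10^6 m/s)
λ = 3.15 × 10^-14 m

This matches the claimed value.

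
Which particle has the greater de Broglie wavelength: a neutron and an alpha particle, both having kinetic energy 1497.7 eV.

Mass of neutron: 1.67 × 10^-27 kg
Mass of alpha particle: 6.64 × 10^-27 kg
The neutron has the longer wavelength.

Using λ = h/√(2mKE):

For neutron: λ₁ = h/√(2m₁KE) = 7.40 × 10^-13 m
For alpha particle: λ₂ = h/√(2m₂KE) = 3.71 × 10^-13 m

Since λ ∝ 1/√m at constant kinetic energy, the lighter particle has the longer wavelength.

The neutron has the longer de Broglie wavelength.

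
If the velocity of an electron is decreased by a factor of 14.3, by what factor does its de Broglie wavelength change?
The wavelength increases by a factor of 14.3.

From λ = h/(mv), the wavelength is inversely proportional to velocity:

λ ∝ 1/v

If v → v/14.3, then λ → 14.3λ

When velocity is decreased by a factor of 14.3, the wavelength increases by a factor of 14.3.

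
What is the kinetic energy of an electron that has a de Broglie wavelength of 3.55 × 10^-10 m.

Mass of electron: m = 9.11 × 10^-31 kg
1.91 × 10^-18 J (or 11.9 eV)

From λ = h/√(2mKE), we solve for KE:

λ² = h²/(2mKE)
KE = h²/(2mλ²)
KE = (6.626 × 10^-34 J·s)² / (2 × 9.11 × 10^-31 kg × (3.55 × 10^-10 m)²)
KE = 1.91 × 10^-18 J
KE = 11.9 eV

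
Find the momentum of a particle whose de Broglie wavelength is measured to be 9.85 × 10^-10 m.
6.73 × 10^-25 kg·m/s

From the de Broglie relation λ = h/p, we solve for p:

p = h/λ
p = (6.626 × 10^-34 J·s) / (9.85 × 10^-10 m)
p = 6.73 × 10^-25 kg·m/s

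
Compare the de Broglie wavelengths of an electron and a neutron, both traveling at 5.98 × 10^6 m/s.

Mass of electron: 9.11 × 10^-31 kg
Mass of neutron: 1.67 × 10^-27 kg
The electron has the longer wavelength.

Using λ = h/(mv), since both particles have the same velocity, the wavelength depends only on mass.

For electron: λ₁ = h/(m₁v) = 1.22 × 10^-10 m
For neutron: λ₂ = h/(m₂v) = 6.63 × 10^-14 m

Since λ ∝ 1/m at constant velocity, the lighter particle has the longer wavelength.

The electron has the longer de Broglie wavelength.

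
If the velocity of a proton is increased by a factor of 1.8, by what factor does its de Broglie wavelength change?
The wavelength decreases by a factor of 1.8.

From λ = h/(mv), the wavelength is inversely proportional to velocity:

λ ∝ 1/v

If v → 1.8v, then λ → λ/1.8

When velocity is increased by a factor of 1.8, the wavelength decreases by a factor of 1.8.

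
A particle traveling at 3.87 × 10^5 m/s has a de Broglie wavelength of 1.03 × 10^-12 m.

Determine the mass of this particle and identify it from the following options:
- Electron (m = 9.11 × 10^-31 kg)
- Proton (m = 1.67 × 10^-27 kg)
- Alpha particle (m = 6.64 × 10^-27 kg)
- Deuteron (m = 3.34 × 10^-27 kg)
The particle is a proton.

From λ = h/(mv), solve for mass:

m = h/(λv)
m = (6.626 × 10^-34 J·s) / (1.03 × 10^-12 m × 3.87 × 10^5 m/s)
m = 1.66 × 10^-27 kg

Comparing with the listed masses, this is closest to a proton.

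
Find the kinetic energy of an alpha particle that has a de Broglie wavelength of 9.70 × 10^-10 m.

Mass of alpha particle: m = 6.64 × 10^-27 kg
3.51 × 10^-23 J (or 2.19 × 10^-4 eV)

From λ = h/√(2mKE), we solve for KE:

λ² = h²/(2mKE)
KE = h²/(2mλ²)
KE = (6.626 × 10^-34 J·s)² / (2 × 6.64 × 10^-27 kg × (9.70 × 10^-10 m)²)
KE = 3.51 × 10^-23 J
KE = 2.19 × 10^-4 eV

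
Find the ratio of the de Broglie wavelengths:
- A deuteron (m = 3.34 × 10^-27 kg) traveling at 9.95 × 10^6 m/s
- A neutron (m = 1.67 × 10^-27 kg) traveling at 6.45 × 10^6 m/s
λ₁/λ₂ = 0.324

Using λ = h/(mv):

λ₁ = h/(m₁v₁) = 1.99 × 10^-14 m
λ₂ = h/(m₂v₂) = 6.15 × 10^-14 m

Ratio λ₁/λ₂ = (m₂v₂)/(m₁v₁)
         = (1.67 × 10^-27 kg × 6.45 × 10^6 m/s) / (3.34 × 10^-27 kg × 9.95 × 10^6 m/s)
         = 0.324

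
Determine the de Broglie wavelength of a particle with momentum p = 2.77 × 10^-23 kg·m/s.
2.39 × 10^-11 m

Using the de Broglie relation λ = h/p:

λ = h/p
λ = (6.626 × 10^-34 J·s) / (2.77 × 10^-23 kg·m/s)
λ = 2.39 × 10^-11 m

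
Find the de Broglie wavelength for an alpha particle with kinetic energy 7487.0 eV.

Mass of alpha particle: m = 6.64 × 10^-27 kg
1.66 × 10^-13 m

Using λ = h/√(2mKE):

First convert KE to Joules: KE = 7487.0 eV = 1.200 × 10^-15 J

λ = h/√(2mKE)
λ = (6.626 × 10^-34 J·s) / √(2 × 6.64 × 10^-27 kg × 1.200 × 10^-15 J)
λ = 1.66 × 10^-13 m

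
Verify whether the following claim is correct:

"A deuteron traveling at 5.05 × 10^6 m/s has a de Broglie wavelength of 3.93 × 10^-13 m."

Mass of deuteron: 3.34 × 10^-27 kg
False

The claim is incorrect.

Using λ = h/(mv):
λ = (6.626 × 10^-34 J·s) / (3.34 × 10^-27 kg × 5.05 × 10^6 m/s)
λ = 3.93 × 10^-14 m

The actual wavelength differs from the claimed 3.93 × 10^-13 m.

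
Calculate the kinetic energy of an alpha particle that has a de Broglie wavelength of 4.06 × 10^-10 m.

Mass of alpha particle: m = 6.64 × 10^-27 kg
2.01 × 10^-22 J (or 1.25 × 10^-3 eV)

From λ = h/√(2mKE), we solve for KE:

λ² = h²/(2mKE)
KE = h²/(2mλ²)
KE = (6.626 × 10^-34 J·s)² / (2 × 6.64 × 10^-27 kg × (4.06 × 10^-10 m)²)
KE = 2.01 × 10^-22 J
KE = 1.25 × 10^-3 eV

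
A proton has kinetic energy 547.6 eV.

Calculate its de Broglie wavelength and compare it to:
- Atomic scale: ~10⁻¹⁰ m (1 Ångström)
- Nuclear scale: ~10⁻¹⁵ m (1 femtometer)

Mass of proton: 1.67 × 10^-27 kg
λ = 1.22 × 10^-12 m, which is between nuclear and atomic scales.

Using λ = h/√(2mKE):

KE = 547.6 eV = 8.774 × 10^-17 J

λ = h/√(2mKE)
λ = (6.626 × 10^-34 J·s) / √(2 × 1.67 × 10^-27 kg × 8.774 × 10^-17 J)
λ = 1.22 × 10^-12 m

Comparison:
- Atomic scale (10⁻¹⁰ m): λ is 0.012× this size
- Nuclear scale (10⁻¹⁵ m): λ is 1.2e+03× this size

The wavelength is between nuclear and atomic scales.

This wavelength is appropriate for probing atomic structure but too large for nuclear physics experiments.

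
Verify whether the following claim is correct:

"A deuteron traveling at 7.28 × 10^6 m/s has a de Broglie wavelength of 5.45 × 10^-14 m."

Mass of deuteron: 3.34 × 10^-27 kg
False

The claim is incorrect.

Using λ = h/(mv):
λ = (6.626 × 10^-34 J·s) / (3.34 × 10^-27 kg × 7.28 × 10^6 m/s)
λ = 2.73 × 10^-14 m

The actual wavelength differs from the claimed 5.45 × 10^-14 m.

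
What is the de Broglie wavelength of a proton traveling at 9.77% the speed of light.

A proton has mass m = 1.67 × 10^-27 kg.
1.35 × 10^-14 m

Using the de Broglie relation λ = h/(mv):

v = 9.77% × c = 2.929 × 10^7 m/s

λ = h/(mv)
λ = (6.626 × 10^-34 J·s) / (1.67 × 10^-27 kg × 2.929 × 10^7 m/s)
λ = 1.35 × 10^-14 m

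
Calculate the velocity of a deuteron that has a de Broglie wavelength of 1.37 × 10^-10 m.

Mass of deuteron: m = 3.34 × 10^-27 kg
1.45 × 10^3 m/s

From the de Broglie relation λ = h/(mv), we solve for v:

v = h/(mλ)
v = (6.626 × 10^-34 J·s) / (3.34 × 10^-27 kg × 1.37 × 10^-10 m)
v = 1.45 × 10^3 m/s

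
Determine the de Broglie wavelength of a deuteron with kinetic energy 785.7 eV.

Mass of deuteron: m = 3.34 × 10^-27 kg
7.23 × 10^-13 m

Using λ = h/√(2mKE):

First convert KE to Joules: KE = 785.7 eV = 1.259 × 10^-16 J

λ = h/√(2mKE)
λ = (6.626 × 10^-34 J·s) / √(2 × 3.34 × 10^-27 kg × 1.259 × 10^-16 J)
λ = 7.23 × 10^-13 m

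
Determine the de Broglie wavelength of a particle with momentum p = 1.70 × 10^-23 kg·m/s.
3.90 × 10^-11 m

Using the de Broglie relation λ = h/p:

λ = h/p
λ = (6.626 × 10^-34 J·s) / (1.70 × 10^-23 kg·m/s)
λ = 3.90 × 10^-11 m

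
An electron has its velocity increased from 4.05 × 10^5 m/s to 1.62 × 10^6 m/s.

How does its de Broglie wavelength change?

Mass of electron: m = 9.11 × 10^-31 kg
The wavelength decreases by a factor of 4.

Using λ = h/(mv):

Initial wavelength: λ₁ = h/(mv₁) = 1.80 × 10^-9 m
Final wavelength: λ₂ = h/(mv₂) = 4.49 × 10^-10 m

Since λ ∝ 1/v, when velocity increases by a factor of 4, the wavelength decreases by a factor of 4.

λ₂/λ₁ = v₁/v₂ = 1/4

The wavelength decreases by a factor of 4.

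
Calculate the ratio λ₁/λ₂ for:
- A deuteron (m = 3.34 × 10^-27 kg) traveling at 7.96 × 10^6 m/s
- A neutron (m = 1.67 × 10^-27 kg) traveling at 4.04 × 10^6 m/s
λ₁/λ₂ = 0.254

Using λ = h/(mv):

λ₁ = h/(m₁v₁) = 2.49 × 10^-14 m
λ₂ = h/(m₂v₂) = 9.82 × 10^-14 m

Ratio λ₁/λ₂ = (m₂v₂)/(m₁v₁)
         = (1.67 × 10^-27 kg × 4.04 × 10^6 m/s) / (3.34 × 10^-27 kg × 7.96 × 10^6 m/s)
         = 0.254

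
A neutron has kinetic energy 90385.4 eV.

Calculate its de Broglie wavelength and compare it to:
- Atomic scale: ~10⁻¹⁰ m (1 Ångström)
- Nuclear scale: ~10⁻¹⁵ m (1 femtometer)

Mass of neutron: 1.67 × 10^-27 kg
λ = 9.53 × 10^-14 m, which is between nuclear and atomic scales.

Using λ = h/√(2mKE):

KE = 90385.4 eV = 1.448 × 10^-14 J

λ = h/√(2mKE)
λ = (6.626 × 10^-34 J·s) / √(2 × 1.67 × 10^-27 kg × 1.448 × 10^-14 J)
λ = 9.53 × 10^-14 m

Comparison:
- Atomic scale (10⁻¹⁰ m): λ is 0.00095× this size
- Nuclear scale (10⁻¹⁵ m): λ is 95× this size

The wavelength is between nuclear and atomic scales.

This wavelength is appropriate for probing atomic structure but too large for nuclear physics experiments.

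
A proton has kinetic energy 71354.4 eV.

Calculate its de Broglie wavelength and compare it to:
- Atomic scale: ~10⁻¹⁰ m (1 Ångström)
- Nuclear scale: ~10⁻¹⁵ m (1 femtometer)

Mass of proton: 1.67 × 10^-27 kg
λ = 1.07 × 10^-13 m, which is between nuclear and atomic scales.

Using λ = h/√(2mKE):

KE = 71354.4 eV = 1.143 × 10^-14 J

λ = h/√(2mKE)
λ = (6.626 × 10^-34 J·s) / √(2 × 1.67 × 10^-27 kg × 1.143 × 10^-14 J)
λ = 1.07 × 10^-13 m

Comparison:
- Atomic scale (10⁻¹⁰ m): λ is 0.0011× this size
- Nuclear scale (10⁻¹⁵ m): λ is 1.1e+02× this size

The wavelength is between nuclear and atomic scales.

This wavelength is appropriate for probing atomic structure but too large for nuclear physics experiments.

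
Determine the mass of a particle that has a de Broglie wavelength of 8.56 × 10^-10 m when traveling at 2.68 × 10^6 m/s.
2.89 × 10^-31 kg

From the de Broglie relation λ = h/(mv), we solve for m:

m = h/(λv)
m = (6.626 × 10^-34 J·s) / (8.56 × 10^-10 m × 2.68 × 10^6 m/s)
m = 2.89 × 10^-31 kg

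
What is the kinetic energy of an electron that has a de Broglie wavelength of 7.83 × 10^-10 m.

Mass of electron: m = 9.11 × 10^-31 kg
3.93 × 10^-19 J (or 2.45 eV)

From λ = h/√(2mKE), we solve for KE:

λ² = h²/(2mKE)
KE = h²/(2mλ²)
KE = (6.626 × 10^-34 J·s)² / (2 × 9.11 × 10^-31 kg × (7.83 × 10^-10 m)²)
KE = 3.93 × 10^-19 J
KE = 2.45 eV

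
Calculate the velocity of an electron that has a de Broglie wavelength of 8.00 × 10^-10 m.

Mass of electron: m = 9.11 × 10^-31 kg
9.09 × 10^5 m/s

From the de Broglie relation λ = h/(mv), we solve for v:

v = h/(mλ)
v = (6.626 × 10^-34 J·s) / (9.11 × 10^-31 kg × 8.00 × 10^-10 m)
v = 9.09 × 10^5 m/s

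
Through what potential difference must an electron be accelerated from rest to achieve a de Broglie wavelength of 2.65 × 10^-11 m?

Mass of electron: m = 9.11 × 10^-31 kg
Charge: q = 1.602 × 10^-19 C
2.14 × 10^3 V

From λ = h/√(2mqV), we solve for V:

λ² = h²/(2mqV)
V = h²/(2mqλ²)
V = (6.626 × 10^-34 J·s)² / (2 × 9.11 × 10^-31 kg × 1.602 × 10^-19 C × (2.65 × 10^-11 m)²)
V = 2.14 × 10^3 V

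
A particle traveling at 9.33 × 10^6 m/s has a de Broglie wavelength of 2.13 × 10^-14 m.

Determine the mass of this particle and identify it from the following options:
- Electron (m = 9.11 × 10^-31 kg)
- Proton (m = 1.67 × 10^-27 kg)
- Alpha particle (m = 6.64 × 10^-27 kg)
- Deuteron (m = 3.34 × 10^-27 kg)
The particle is a deuteron.

From λ = h/(mv), solve for mass:

m = h/(λv)
m = (6.626 × 10^-34 J·s) / (2.13 × 10^-14 m × 9.33 × 10^6 m/s)
m = 3.33 × 10^-27 kg

Comparing with the listed masses, this is closest to a deuteron.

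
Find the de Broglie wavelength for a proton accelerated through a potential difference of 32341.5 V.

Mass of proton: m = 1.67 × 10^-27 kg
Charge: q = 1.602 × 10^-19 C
1.59 × 10^-13 m

When a particle is accelerated through voltage V, it gains kinetic energy KE = qV.

The de Broglie wavelength is then λ = h/√(2mqV):

λ = h/√(2mqV)
λ = (6.626 × 10^-34 J·s) / √(2 × 1.67 × 10^-27 kg × 1.602 × 10^-19 C × 32341.5 V)
λ = 1.59 × 10^-13 m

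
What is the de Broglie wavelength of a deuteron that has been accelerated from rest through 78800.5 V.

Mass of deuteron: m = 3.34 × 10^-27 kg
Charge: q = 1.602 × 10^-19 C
7.22 × 10^-14 m

When a particle is accelerated through voltage V, it gains kinetic energy KE = qV.

The de Broglie wavelength is then λ = h/√(2mqV):

λ = h/√(2mqV)
λ = (6.626 × 10^-34 J·s) / √(2 × 3.34 × 10^-27 kg × 1.602 × 10^-19 C × 78800.5 V)
λ = 7.22 × 10^-14 m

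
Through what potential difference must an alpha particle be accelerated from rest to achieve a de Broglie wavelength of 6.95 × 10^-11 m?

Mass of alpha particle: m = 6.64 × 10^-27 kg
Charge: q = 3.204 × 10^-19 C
2.14 × 10^-2 V

From λ = h/√(2mqV), we solve for V:

λ² = h²/(2mqV)
V = h²/(2mqλ²)
V = (6.626 × 10^-34 J·s)² / (2 × 6.64 × 10^-27 kg × 3.204 × 10^-19 C × (6.95 × 10^-11 m)²)
V = 2.14 × 10^-2 V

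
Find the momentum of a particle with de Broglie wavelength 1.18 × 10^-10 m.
5.62 × 10^-24 kg·m/s

From the de Broglie relation λ = h/p, we solve for p:

p = h/λ
p = (6.626 × 10^-34 J·s) / (1.18 × 10^-10 m)
p = 5.62 × 10^-24 kg·m/s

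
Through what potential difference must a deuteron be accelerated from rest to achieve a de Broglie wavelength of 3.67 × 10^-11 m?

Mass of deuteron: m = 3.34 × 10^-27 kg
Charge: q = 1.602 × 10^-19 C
3.05 × 10^-1 V

From λ = h/√(2mqV), we solve for V:

λ² = h²/(2mqV)
V = h²/(2mqλ²)
V = (6.626 × 10^-34 J·s)² / (2 × 3.34 × 10^-27 kg × 1.602 × 10^-19 C × (3.67 × 10^-11 m)²)
V = 3.05 × 10^-1 V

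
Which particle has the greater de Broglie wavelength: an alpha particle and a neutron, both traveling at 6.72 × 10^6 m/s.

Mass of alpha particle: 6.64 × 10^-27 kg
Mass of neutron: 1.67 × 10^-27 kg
The neutron has the longer wavelength.

Using λ = h/(mv), since both particles have the same velocity, the wavelength depends only on mass.

For alpha particle: λ₁ = h/(m₁v) = 1.48 × 10^-14 m
For neutron: λ₂ = h/(m₂v) = 5.90 × 10^-14 m

Since λ ∝ 1/m at constant velocity, the lighter particle has the longer wavelength.

The neutron has the longer de Broglie wavelength.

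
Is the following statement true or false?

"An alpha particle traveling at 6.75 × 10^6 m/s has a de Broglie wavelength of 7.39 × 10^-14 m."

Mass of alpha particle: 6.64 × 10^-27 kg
False

The claim is incorrect.

Using λ = h/(mv):
λ = (6.626 × 10^-34 J·s) / (6.64 × 10^-27 kg × 6.75 × 10^6 m/s)
λ = 1.48 × 10^-14 m

The actual wavelength differs from the claimed 7.39 × 10^-14 m.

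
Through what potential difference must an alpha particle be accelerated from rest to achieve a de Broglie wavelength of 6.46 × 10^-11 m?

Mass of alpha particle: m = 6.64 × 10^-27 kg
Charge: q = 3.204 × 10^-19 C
2.47 × 10^-2 V

From λ = h/√(2mqV), we solve for V:

λ² = h²/(2mqV)
V = h²/(2mqλ²)
V = (6.626 × 10^-34 J·s)² / (2 × 6.64 × 10^-27 kg × 3.204 × 10^-19 C × (6.46 × 10^-11 m)²)
V = 2.47 × 10^-2 V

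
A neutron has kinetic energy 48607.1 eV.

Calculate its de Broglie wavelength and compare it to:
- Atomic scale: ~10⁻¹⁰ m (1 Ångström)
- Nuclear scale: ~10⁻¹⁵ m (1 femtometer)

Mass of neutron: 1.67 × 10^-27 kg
λ = 1.30 × 10^-13 m, which is between nuclear and atomic scales.

Using λ = h/√(2mKE):

KE = 48607.1 eV = 7.788 × 10^-15 J

λ = h/√(2mKE)
λ = (6.626 × 10^-34 J·s) / √(2 × 1.67 × 10^-27 kg × 7.788 × 10^-15 J)
λ = 1.30 × 10^-13 m

Comparison:
- Atomic scale (10⁻¹⁰ m): λ is 0.0013× this size
- Nuclear scale (10⁻¹⁵ m): λ is 1.3e+02× this size

The wavelength is between nuclear and atomic scales.

This wavelength is appropriate for probing atomic structure but too large for nuclear physics experiments.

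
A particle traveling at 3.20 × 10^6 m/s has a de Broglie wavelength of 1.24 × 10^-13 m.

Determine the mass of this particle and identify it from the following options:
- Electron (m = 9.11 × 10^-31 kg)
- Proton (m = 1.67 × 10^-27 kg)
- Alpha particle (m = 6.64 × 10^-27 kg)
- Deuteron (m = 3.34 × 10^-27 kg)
The particle is a proton.

From λ = h/(mv), solve for mass:

m = h/(λv)
m = (6.626 × 10^-34 J·s) / (1.24 × 10^-13 m × 3.20 × 10^6 m/s)
m = 1.67 × 10^-27 kg

Comparing with the listed masses, this is closest to a proton.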